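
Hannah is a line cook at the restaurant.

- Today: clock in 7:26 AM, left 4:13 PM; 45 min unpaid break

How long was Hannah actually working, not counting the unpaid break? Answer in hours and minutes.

8 h 2 min

Today: 7:26 AM–4:13 PM = 8 h 47 min; less 45 min break → 8 h 2 min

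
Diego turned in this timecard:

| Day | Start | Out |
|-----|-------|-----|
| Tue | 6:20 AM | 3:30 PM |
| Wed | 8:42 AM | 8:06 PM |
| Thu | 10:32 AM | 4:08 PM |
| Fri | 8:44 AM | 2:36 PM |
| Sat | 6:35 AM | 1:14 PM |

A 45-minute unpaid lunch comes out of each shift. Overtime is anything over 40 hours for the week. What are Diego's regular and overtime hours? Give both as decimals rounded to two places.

Regular 34.93 hours, overtime 0.00 hours

Tue: 6:20 AM–3:30 PM = 9 h 10 min; less 45 min break → 8 h 25 min
Wed: 8:42 AM–8:06 PM = 11 h 24 min; less 45 min break → 10 h 39 min
Thu: 10:32 AM–4:08 PM = 5 h 36 min; less 45 min break → 4 h 51 min
Fri: 8:44 AM–2:36 PM = 5 h 52 min; less 45 min break → 5 h 7 min
Sat: 6:35 AM–1:14 PM = 6 h 39 min; less 45 min break → 5 h 54 min
Total worked: 34 h 56 min = 34.93 h.
Threshold 40 h → overtime 0 h 0 min, regular 34 h 56 min.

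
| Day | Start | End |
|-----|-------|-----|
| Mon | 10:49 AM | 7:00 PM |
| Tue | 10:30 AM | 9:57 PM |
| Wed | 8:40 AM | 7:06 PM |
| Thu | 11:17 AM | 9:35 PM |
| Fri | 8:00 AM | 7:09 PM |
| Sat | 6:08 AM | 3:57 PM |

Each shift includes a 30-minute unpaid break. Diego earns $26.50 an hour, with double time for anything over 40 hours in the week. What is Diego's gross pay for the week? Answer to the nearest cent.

Mon: 10:49 AM–7:00 PM = 8 h 11 min; less 30 min break → 7 h 41 min
Tue: 10:30 AM–9:57 PM = 11 h 27 min; less 30 min break → 10 h 57 min
Wed: 8:40 AM–7:06 PM = 10 h 26 min; less 30 min break → 9 h 56 min
Thu: 11:17 AM–9:35 PM = 10 h 18 min; less 30 min break → 9 h 48 min
Fri: 8:00 AM–7:09 PM = 11 h 9 min; less 30 min break → 10 h 39 min
Sat: 6:08 AM–3:57 PM = 9 h 49 min; less 30 min break → 9 h 19 min
Total worked: 58 h 20 min = 3500 min.
Regular 40 h 0 min = 2400 min at $26.50/h; overtime 18 h 20 min = 1100 min at $53.00/h.
Pay = (2400 × $26.50 + 1100 × $53.00) ÷ 60 = $2031.67.

$2031.67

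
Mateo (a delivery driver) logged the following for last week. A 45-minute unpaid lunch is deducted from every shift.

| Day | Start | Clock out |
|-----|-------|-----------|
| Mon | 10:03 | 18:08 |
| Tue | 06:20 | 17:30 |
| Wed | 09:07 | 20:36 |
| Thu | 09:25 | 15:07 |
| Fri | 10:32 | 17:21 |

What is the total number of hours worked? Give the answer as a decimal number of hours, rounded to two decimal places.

39.50 hours

Mon: 10:03–18:08 = 8 h 5 min; less 45 min break → 7 h 20 min
Tue: 06:20–17:30 = 11 h 10 min; less 45 min break → 10 h 25 min
Wed: 09:07–20:36 = 11 h 29 min; less 45 min break → 10 h 44 min
Thu: 09:25–15:07 = 5 h 42 min; less 45 min break → 4 h 57 min
Fri: 10:32–17:21 = 6 h 49 min; less 45 min break → 6 h 4 min
Total: 7 h 20 min + 10 h 25 min + 10 h 44 min + 4 h 57 min + 6 h 4 min = 39 h 30 min.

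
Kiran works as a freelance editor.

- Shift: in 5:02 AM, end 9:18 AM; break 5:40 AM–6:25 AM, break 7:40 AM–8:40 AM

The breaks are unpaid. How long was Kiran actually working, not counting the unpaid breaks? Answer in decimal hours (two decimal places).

Shift: 5:02 AM–9:18 AM = 4 h 16 min; less 105 min break → 2 h 31 min

2.52 hours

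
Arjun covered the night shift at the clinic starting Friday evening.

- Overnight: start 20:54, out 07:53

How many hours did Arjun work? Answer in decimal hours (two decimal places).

10.98 hours

Overnight: 20:54 → midnight = 3 h 6 min; midnight → 07:53 = 7 h 53 min; span 10 h 59 min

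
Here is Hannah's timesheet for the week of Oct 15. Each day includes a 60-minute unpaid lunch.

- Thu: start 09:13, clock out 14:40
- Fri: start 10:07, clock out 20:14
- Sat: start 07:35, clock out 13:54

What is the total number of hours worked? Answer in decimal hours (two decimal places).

18.88 hours

Thu: 09:13–14:40 = 5 h 27 min; less 60 min break → 4 h 27 min
Fri: 10:07–20:14 = 10 h 7 min; less 60 min break → 9 h 7 min
Sat: 07:35–13:54 = 6 h 19 min; less 60 min break → 5 h 19 min
Total: 4 h 27 min + 9 h 7 min + 5 h 19 min = 18 h 53 min.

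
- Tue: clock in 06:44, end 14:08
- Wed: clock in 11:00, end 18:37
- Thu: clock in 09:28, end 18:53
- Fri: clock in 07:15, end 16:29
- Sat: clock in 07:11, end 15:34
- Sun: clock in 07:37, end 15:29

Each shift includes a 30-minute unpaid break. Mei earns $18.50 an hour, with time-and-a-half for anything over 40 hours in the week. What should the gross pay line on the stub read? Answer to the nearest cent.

$931.94

Tue: 06:44–14:08 = 7 h 24 min; less 30 min break → 6 h 54 min
Wed: 11:00–18:37 = 7 h 37 min; less 30 min break → 7 h 7 min
Thu: 09:28–18:53 = 9 h 25 min; less 30 min break → 8 h 55 min
Fri: 07:15–16:29 = 9 h 14 min; less 30 min break → 8 h 44 min
Sat: 07:11–15:34 = 8 h 23 min; less 30 min break → 7 h 53 min
Sun: 07:37–15:29 = 7 h 52 min; less 30 min break → 7 h 22 min
Total worked: 46 h 55 min = 2815 min.
Regular 40 h 0 min = 2400 min at $18.50/h; overtime 6 h 55 min = 415 min at $27.75/h.
Pay = (2400 × $18.50 + 415 × $27.75) ÷ 60 = $931.94.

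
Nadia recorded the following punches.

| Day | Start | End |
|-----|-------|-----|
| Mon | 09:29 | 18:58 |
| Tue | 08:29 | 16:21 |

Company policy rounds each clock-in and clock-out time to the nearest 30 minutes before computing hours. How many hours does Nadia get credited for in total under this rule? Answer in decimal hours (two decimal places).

17.50 hours

Mon: in 09:29→09:30, out 18:58→19:00; 9 h 30 min
Tue: in 08:29→08:30, out 16:21→16:30; 8 h 0 min
Total credited: 17 h 30 min.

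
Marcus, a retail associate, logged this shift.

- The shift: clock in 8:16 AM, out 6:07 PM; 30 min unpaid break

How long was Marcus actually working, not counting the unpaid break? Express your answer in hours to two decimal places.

9.35 hours

The shift: 8:16 AM–6:07 PM = 9 h 51 min; less 30 min break → 9 h 21 min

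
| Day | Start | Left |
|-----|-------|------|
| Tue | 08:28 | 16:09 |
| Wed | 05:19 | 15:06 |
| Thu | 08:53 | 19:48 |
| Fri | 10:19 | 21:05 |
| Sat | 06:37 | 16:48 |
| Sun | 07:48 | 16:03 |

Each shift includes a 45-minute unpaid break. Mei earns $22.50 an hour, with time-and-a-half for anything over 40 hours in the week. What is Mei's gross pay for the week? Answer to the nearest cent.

Tue: 08:28–16:09 = 7 h 41 min; less 45 min break → 6 h 56 min
Wed: 05:19–15:06 = 9 h 47 min; less 45 min break → 9 h 2 min
Thu: 08:53–19:48 = 10 h 55 min; less 45 min break → 10 h 10 min
Fri: 10:19–21:05 = 10 h 46 min; less 45 min break → 10 h 1 min
Sat: 06:37–16:48 = 10 h 11 min; less 45 min break → 9 h 26 min
Sun: 07:48–16:03 = 8 h 15 min; less 45 min break → 7 h 30 min
Total worked: 53 h 5 min = 3185 min.
Regular 40 h 0 min = 2400 min at $22.50/h; overtime 13 h 5 min = 785 min at $33.75/h.
Pay = (2400 × $22.50 + 785 × $33.75) ÷ 60 = $1341.56.

$1341.56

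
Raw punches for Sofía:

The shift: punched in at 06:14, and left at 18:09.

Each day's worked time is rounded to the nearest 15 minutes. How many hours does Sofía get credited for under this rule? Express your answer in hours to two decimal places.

12.00 hours

The shift: 06:14–18:09 = 11 h 55 min → rounds to 12 h 0 min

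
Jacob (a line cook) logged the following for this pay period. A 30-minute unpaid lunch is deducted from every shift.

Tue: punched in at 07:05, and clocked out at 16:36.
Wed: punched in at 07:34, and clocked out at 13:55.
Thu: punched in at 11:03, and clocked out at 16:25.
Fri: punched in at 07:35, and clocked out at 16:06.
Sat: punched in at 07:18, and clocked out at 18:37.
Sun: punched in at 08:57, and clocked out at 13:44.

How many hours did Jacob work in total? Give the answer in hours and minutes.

Tue: 07:05–16:36 = 9 h 31 min; less 30 min break → 9 h 1 min
Wed: 07:34–13:55 = 6 h 21 min; less 30 min break → 5 h 51 min
Thu: 11:03–16:25 = 5 h 22 min; less 30 min break → 4 h 52 min
Fri: 07:35–16:06 = 8 h 31 min; less 30 min break → 8 h 1 min
Sat: 07:18–18:37 = 11 h 19 min; less 30 min break → 10 h 49 min
Sun: 08:57–13:44 = 4 h 47 min; less 30 min break → 4 h 17 min
Total: 9 h 1 min + 5 h 51 min + 4 h 52 min + 8 h 1 min + 10 h 49 min + 4 h 17 min = 42 h 51 min.

42 h 51 min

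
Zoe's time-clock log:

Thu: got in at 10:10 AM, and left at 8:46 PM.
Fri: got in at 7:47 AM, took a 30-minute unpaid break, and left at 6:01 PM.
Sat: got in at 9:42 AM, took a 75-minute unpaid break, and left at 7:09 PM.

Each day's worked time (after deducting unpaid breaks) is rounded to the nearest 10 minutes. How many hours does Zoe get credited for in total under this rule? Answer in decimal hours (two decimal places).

Thu: 10:10 AM–8:46 PM = 10 h 36 min → rounds to 10 h 40 min
Fri: 7:47 AM–6:01 PM = 10 h 14 min − 30 min = 9 h 44 min → rounds to 9 h 40 min
Sat: 9:42 AM–7:09 PM = 9 h 27 min − 75 min = 8 h 12 min → rounds to 8 h 10 min
Total credited: 28 h 30 min.

28.50 hours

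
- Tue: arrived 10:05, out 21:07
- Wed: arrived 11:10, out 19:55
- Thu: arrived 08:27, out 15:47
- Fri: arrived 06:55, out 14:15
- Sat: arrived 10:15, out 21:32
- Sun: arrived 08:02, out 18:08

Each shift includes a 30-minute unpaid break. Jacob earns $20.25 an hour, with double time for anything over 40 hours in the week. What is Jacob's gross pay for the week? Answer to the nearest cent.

Tue: 10:05–21:07 = 11 h 2 min; less 30 min break → 10 h 32 min
Wed: 11:10–19:55 = 8 h 45 min; less 30 min break → 8 h 15 min
Thu: 08:27–15:47 = 7 h 20 min; less 30 min break → 6 h 50 min
Fri: 06:55–14:15 = 7 h 20 min; less 30 min break → 6 h 50 min
Sat: 10:15–21:32 = 11 h 17 min; less 30 min break → 10 h 47 min
Sun: 08:02–18:08 = 10 h 6 min; less 30 min break → 9 h 36 min
Total worked: 52 h 50 min = 3170 min.
Regular 40 h 0 min = 2400 min at $20.25/h; overtime 12 h 50 min = 770 min at $40.50/h.
Pay = (2400 × $20.25 + 770 × $40.50) ÷ 60 = $1329.75.

$1329.75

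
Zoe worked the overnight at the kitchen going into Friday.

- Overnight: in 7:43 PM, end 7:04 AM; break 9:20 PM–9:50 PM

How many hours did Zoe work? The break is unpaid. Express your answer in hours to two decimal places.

Overnight: 7:43 PM → midnight = 4 h 17 min; midnight → 7:04 AM = 7 h 4 min; span 11 h 21 min; less 30 min break → 10 h 51 min

10.85 hours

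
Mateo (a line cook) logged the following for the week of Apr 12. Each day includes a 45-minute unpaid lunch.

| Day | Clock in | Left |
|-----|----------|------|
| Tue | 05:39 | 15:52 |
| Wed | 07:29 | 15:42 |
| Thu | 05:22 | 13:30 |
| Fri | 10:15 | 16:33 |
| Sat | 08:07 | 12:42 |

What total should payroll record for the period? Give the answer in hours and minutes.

33 h 42 min

Tue: 05:39–15:52 = 10 h 13 min; less 45 min break → 9 h 28 min
Wed: 07:29–15:42 = 8 h 13 min; less 45 min break → 7 h 28 min
Thu: 05:22–13:30 = 8 h 8 min; less 45 min break → 7 h 23 min
Fri: 10:15–16:33 = 6 h 18 min; less 45 min break → 5 h 33 min
Sat: 08:07–12:42 = 4 h 35 min; less 45 min break → 3 h 50 min
Total: 9 h 28 min + 7 h 28 min + 7 h 23 min + 5 h 33 min + 3 h 50 min = 33 h 42 min.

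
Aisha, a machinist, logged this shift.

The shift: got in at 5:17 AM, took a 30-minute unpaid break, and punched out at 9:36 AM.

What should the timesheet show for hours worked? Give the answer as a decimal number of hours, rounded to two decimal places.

3.82 hours

The shift: 5:17 AM–9:36 AM = 4 h 19 min; less 30 min break → 3 h 49 min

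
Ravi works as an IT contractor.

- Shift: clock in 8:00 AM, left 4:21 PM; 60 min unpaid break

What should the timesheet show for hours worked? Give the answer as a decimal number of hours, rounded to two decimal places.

7.35 hours

Shift: 8:00 AM–4:21 PM = 8 h 21 min; less 60 min break → 7 h 21 min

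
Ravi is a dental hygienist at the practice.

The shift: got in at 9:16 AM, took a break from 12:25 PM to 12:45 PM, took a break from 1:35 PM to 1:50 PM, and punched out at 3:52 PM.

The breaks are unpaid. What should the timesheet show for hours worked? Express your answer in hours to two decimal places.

6.02 hours

The shift: 9:16 AM–3:52 PM = 6 h 36 min; less 35 min break → 6 h 1 min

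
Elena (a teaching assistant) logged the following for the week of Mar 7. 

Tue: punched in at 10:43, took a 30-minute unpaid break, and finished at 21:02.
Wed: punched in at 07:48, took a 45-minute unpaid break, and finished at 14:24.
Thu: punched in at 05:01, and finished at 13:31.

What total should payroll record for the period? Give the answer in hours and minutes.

24 h 10 min

Tue: 10:43–21:02 = 10 h 19 min; less 30 min break → 9 h 49 min
Wed: 07:48–14:24 = 6 h 36 min; less 45 min break → 5 h 51 min
Thu: 05:01–13:31 = 8 h 30 min
Total: 9 h 49 min + 5 h 51 min + 8 h 30 min = 24 h 10 min.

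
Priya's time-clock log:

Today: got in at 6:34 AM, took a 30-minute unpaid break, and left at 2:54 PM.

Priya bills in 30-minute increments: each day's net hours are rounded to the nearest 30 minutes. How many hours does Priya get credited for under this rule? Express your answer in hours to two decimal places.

Today: 6:34 AM–2:54 PM = 8 h 20 min − 30 min = 7 h 50 min → rounds to 8 h 0 min

8.00 hours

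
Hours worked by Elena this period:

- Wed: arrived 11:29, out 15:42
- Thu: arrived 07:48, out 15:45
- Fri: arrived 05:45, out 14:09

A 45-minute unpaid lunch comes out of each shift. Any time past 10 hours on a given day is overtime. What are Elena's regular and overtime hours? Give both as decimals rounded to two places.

Regular 18.32 hours, overtime 0.00 hours

Wed: 11:29–15:42 = 4 h 13 min; less 45 min break → 3 h 28 min
Thu: 07:48–15:45 = 7 h 57 min; less 45 min break → 7 h 12 min
Fri: 05:45–14:09 = 8 h 24 min; less 45 min break → 7 h 39 min
Wed reg 3 h 28 min / OT 0 h 0 min; Thu reg 7 h 12 min / OT 0 h 0 min; Fri reg 7 h 39 min / OT 0 h 0 min.
Totals: regular 18 h 19 min, overtime 0 h 0 min.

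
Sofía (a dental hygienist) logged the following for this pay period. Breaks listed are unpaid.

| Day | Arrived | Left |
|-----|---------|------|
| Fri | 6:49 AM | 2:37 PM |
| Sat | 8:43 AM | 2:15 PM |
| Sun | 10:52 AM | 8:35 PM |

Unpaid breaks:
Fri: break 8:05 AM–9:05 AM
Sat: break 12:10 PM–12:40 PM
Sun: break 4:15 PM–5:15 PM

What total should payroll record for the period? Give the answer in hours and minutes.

20 h 33 min

Fri: 6:49 AM–2:37 PM = 7 h 48 min; less 60 min break → 6 h 48 min
Sat: 8:43 AM–2:15 PM = 5 h 32 min; less 30 min break → 5 h 2 min
Sun: 10:52 AM–8:35 PM = 9 h 43 min; less 60 min break → 8 h 43 min
Total: 6 h 48 min + 5 h 2 min + 8 h 43 min = 20 h 33 min.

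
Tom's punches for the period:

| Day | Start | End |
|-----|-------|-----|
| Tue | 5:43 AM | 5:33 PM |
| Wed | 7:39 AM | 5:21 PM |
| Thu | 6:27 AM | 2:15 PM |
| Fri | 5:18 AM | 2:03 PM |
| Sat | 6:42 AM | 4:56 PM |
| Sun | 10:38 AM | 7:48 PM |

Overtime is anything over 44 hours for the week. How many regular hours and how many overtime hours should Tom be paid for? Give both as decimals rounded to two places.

Regular 44.00 hours, overtime 13.48 hours

Tue: 5:43 AM–5:33 PM = 11 h 50 min
Wed: 7:39 AM–5:21 PM = 9 h 42 min
Thu: 6:27 AM–2:15 PM = 7 h 48 min
Fri: 5:18 AM–2:03 PM = 8 h 45 min
Sat: 6:42 AM–4:56 PM = 10 h 14 min
Sun: 10:38 AM–7:48 PM = 9 h 10 min
Total worked: 57 h 29 min = 57.48 h.
Threshold 44 h → overtime 13 h 29 min, regular 44 h 0 min.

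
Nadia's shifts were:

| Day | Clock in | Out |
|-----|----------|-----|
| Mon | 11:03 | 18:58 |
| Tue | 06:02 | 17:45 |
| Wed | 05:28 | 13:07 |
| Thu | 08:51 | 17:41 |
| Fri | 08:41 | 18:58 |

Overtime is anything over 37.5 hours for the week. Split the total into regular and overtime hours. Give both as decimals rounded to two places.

Regular 37.50 hours, overtime 8.90 hours

Mon: 11:03–18:58 = 7 h 55 min
Tue: 06:02–17:45 = 11 h 43 min
Wed: 05:28–13:07 = 7 h 39 min
Thu: 08:51–17:41 = 8 h 50 min
Fri: 08:41–18:58 = 10 h 17 min
Total worked: 46 h 24 min = 46.40 h.
Threshold 37.5 h → overtime 8 h 54 min, regular 37 h 30 min.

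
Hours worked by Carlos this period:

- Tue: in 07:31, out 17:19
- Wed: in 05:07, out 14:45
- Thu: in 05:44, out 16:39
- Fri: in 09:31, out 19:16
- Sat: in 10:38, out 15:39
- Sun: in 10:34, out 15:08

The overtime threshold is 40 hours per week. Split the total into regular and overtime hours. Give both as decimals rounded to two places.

Regular 40.00 hours, overtime 9.68 hours

Tue: 07:31–17:19 = 9 h 48 min
Wed: 05:07–14:45 = 9 h 38 min
Thu: 05:44–16:39 = 10 h 55 min
Fri: 09:31–19:16 = 9 h 45 min
Sat: 10:38–15:39 = 5 h 1 min
Sun: 10:34–15:08 = 4 h 34 min
Total worked: 49 h 41 min = 49.68 h.
Threshold 40 h → overtime 9 h 41 min, regular 40 h 0 min.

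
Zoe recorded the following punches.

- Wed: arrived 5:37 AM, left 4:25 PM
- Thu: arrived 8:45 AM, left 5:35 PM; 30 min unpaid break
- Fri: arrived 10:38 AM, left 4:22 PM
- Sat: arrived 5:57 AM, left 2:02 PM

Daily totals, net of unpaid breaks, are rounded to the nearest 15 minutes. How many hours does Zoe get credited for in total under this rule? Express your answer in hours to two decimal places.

Wed: 5:37 AM–4:25 PM = 10 h 48 min → rounds to 10 h 45 min
Thu: 8:45 AM–5:35 PM = 8 h 50 min − 30 min = 8 h 20 min → rounds to 8 h 15 min
Fri: 10:38 AM–4:22 PM = 5 h 44 min → rounds to 5 h 45 min
Sat: 5:57 AM–2:02 PM = 8 h 5 min → rounds to 8 h 0 min
Total credited: 32 h 45 min.

32.75 hours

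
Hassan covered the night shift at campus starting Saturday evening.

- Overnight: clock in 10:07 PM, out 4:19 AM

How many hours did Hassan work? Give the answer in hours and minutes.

Overnight: 10:07 PM → midnight = 1 h 53 min; midnight → 4:19 AM = 4 h 19 min; span 6 h 12 min

6 h 12 min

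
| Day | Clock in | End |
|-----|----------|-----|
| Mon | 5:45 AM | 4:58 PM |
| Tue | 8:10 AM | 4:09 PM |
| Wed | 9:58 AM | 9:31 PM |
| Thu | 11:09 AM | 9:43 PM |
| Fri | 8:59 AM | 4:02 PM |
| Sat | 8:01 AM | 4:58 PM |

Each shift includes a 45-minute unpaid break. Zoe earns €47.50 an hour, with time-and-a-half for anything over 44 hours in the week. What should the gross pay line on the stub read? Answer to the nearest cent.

€2718.19

Mon: 5:45 AM–4:58 PM = 11 h 13 min; less 45 min break → 10 h 28 min
Tue: 8:10 AM–4:09 PM = 7 h 59 min; less 45 min break → 7 h 14 min
Wed: 9:58 AM–9:31 PM = 11 h 33 min; less 45 min break → 10 h 48 min
Thu: 11:09 AM–9:43 PM = 10 h 34 min; less 45 min break → 9 h 49 min
Fri: 8:59 AM–4:02 PM = 7 h 3 min; less 45 min break → 6 h 18 min
Sat: 8:01 AM–4:58 PM = 8 h 57 min; less 45 min break → 8 h 12 min
Total worked: 52 h 49 min = 3169 min.
Regular 44 h 0 min = 2640 min at €47.50/h; overtime 8 h 49 min = 529 min at €71.25/h.
Pay = (2640 × €47.50 + 529 × €71.25) ÷ 60 = €2718.19.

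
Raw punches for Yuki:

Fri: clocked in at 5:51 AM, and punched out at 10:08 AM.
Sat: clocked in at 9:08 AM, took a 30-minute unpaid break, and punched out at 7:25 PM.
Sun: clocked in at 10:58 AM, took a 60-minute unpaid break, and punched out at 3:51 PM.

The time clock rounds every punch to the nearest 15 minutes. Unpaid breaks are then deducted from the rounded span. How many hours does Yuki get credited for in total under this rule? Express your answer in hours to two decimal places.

Fri: in 5:51 AM→5:45 AM, out 10:08 AM→10:15 AM; 4 h 30 min
Sat: in 9:08 AM→9:15 AM, out 7:25 PM→7:30 PM; 10 h 15 min − 30 min = 9 h 45 min
Sun: in 10:58 AM→11:00 AM, out 3:51 PM→3:45 PM; 4 h 45 min − 60 min = 3 h 45 min
Total credited: 18 h 0 min.

18.00 hours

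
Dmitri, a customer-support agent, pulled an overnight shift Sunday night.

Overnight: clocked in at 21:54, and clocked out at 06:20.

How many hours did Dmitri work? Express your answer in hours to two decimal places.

8.43 hours

Overnight: 21:54 → midnight = 2 h 6 min; midnight → 06:20 = 6 h 20 min; span 8 h 26 min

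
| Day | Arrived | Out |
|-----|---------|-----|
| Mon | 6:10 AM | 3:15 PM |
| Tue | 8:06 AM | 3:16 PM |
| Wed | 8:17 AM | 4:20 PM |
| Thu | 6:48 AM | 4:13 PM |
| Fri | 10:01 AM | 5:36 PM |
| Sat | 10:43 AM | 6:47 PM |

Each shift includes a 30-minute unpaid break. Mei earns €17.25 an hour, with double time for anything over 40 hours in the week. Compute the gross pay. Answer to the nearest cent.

Mon: 6:10 AM–3:15 PM = 9 h 5 min; less 30 min break → 8 h 35 min
Tue: 8:06 AM–3:16 PM = 7 h 10 min; less 30 min break → 6 h 40 min
Wed: 8:17 AM–4:20 PM = 8 h 3 min; less 30 min break → 7 h 33 min
Thu: 6:48 AM–4:13 PM = 9 h 25 min; less 30 min break → 8 h 55 min
Fri: 10:01 AM–5:36 PM = 7 h 35 min; less 30 min break → 7 h 5 min
Sat: 10:43 AM–6:47 PM = 8 h 4 min; less 30 min break → 7 h 34 min
Total worked: 46 h 22 min = 2782 min.
Regular 40 h 0 min = 2400 min at €17.25/h; overtime 6 h 22 min = 382 min at €34.50/h.
Pay = (2400 × €17.25 + 382 × €34.50) ÷ 60 = €909.65.

€909.65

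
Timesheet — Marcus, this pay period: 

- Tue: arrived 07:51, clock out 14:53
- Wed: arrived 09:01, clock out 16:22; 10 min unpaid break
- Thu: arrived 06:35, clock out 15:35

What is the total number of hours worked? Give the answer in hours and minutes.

Tue: 07:51–14:53 = 7 h 2 min
Wed: 09:01–16:22 = 7 h 21 min; less 10 min break → 7 h 11 min
Thu: 06:35–15:35 = 9 h 0 min
Total: 7 h 2 min + 7 h 11 min + 9 h 0 min = 23 h 13 min.

23 h 13 min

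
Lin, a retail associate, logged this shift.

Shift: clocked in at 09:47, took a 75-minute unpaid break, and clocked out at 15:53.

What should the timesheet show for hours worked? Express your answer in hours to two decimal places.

Shift: 09:47–15:53 = 6 h 6 min; less 75 min break → 4 h 51 min

4.85 hours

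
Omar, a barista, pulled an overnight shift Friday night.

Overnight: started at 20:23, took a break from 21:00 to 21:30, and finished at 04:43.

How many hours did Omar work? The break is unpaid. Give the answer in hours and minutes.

7 h 50 min

Overnight: 20:23 → midnight = 3 h 37 min; midnight → 04:43 = 4 h 43 min; span 8 h 20 min; less 30 min break → 7 h 50 min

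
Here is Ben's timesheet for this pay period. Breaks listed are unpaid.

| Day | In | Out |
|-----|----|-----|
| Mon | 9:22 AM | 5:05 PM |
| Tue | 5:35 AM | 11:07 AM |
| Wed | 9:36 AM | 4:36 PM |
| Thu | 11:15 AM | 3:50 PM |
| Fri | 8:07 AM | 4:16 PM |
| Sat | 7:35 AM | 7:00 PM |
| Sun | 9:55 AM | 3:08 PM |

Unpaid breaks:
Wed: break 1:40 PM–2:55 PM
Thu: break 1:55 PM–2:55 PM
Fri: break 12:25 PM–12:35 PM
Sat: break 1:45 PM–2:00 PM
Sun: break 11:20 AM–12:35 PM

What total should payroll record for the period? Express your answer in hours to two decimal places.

Mon: 9:22 AM–5:05 PM = 7 h 43 min
Tue: 5:35 AM–11:07 AM = 5 h 32 min
Wed: 9:36 AM–4:36 PM = 7 h 0 min; less 75 min break → 5 h 45 min
Thu: 11:15 AM–3:50 PM = 4 h 35 min; less 60 min break → 3 h 35 min
Fri: 8:07 AM–4:16 PM = 8 h 9 min; less 10 min break → 7 h 59 min
Sat: 7:35 AM–7:00 PM = 11 h 25 min; less 15 min break → 11 h 10 min
Sun: 9:55 AM–3:08 PM = 5 h 13 min; less 75 min break → 3 h 58 min
Total: 7 h 43 min + 5 h 32 min + 5 h 45 min + 3 h 35 min + 7 h 59 min + 11 h 10 min + 3 h 58 min = 45 h 42 min.

45.70 hours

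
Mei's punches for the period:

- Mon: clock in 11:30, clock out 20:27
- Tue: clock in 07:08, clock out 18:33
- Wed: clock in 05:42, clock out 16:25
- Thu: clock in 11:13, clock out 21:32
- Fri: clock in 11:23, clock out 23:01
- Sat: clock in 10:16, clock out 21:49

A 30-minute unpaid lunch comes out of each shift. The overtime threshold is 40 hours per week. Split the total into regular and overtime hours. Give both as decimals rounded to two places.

Regular 40.00 hours, overtime 21.58 hours

Mon: 11:30–20:27 = 8 h 57 min; less 30 min break → 8 h 27 min
Tue: 07:08–18:33 = 11 h 25 min; less 30 min break → 10 h 55 min
Wed: 05:42–16:25 = 10 h 43 min; less 30 min break → 10 h 13 min
Thu: 11:13–21:32 = 10 h 19 min; less 30 min break → 9 h 49 min
Fri: 11:23–23:01 = 11 h 38 min; less 30 min break → 11 h 8 min
Sat: 10:16–21:49 = 11 h 33 min; less 30 min break → 11 h 3 min
Total worked: 61 h 35 min = 61.58 h.
Threshold 40 h → overtime 21 h 35 min, regular 40 h 0 min.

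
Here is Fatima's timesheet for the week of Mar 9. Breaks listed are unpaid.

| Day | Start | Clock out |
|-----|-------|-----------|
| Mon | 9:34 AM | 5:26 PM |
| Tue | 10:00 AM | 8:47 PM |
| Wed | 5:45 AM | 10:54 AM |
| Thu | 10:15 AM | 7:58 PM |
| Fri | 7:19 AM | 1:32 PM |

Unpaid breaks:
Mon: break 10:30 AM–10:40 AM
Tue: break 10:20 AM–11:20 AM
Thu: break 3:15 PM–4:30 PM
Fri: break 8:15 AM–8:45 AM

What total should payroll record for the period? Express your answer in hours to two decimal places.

Mon: 9:34 AM–5:26 PM = 7 h 52 min; less 10 min break → 7 h 42 min
Tue: 10:00 AM–8:47 PM = 10 h 47 min; less 60 min break → 9 h 47 min
Wed: 5:45 AM–10:54 AM = 5 h 9 min
Thu: 10:15 AM–7:58 PM = 9 h 43 min; less 75 min break → 8 h 28 min
Fri: 7:19 AM–1:32 PM = 6 h 13 min; less 30 min break → 5 h 43 min
Total: 7 h 42 min + 9 h 47 min + 5 h 9 min + 8 h 28 min + 5 h 43 min = 36 h 49 min.

36.82 hours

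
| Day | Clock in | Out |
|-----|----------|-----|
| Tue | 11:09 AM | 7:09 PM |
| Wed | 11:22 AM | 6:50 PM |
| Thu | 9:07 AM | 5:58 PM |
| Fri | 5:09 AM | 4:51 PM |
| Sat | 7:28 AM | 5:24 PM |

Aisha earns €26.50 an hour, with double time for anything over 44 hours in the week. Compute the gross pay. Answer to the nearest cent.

Tue: 11:09 AM–7:09 PM = 8 h 0 min
Wed: 11:22 AM–6:50 PM = 7 h 28 min
Thu: 9:07 AM–5:58 PM = 8 h 51 min
Fri: 5:09 AM–4:51 PM = 11 h 42 min
Sat: 7:28 AM–5:24 PM = 9 h 56 min
Total worked: 45 h 57 min = 2757 min.
Regular 44 h 0 min = 2640 min at €26.50/h; overtime 1 h 57 min = 117 min at €53.00/h.
Pay = (2640 × €26.50 + 117 × €53.00) ÷ 60 = €1269.35.

€1269.35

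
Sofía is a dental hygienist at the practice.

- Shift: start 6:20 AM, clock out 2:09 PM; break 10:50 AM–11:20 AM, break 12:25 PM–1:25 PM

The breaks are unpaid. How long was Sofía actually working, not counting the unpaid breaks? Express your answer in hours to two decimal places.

6.32 hours

Shift: 6:20 AM–2:09 PM = 7 h 49 min; less 90 min break → 6 h 19 min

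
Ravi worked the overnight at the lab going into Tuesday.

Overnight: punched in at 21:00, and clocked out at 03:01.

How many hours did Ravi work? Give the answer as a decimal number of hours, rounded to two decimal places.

Overnight: 21:00 → midnight = 3 h 0 min; midnight → 03:01 = 3 h 1 min; span 6 h 1 min

6.02 hours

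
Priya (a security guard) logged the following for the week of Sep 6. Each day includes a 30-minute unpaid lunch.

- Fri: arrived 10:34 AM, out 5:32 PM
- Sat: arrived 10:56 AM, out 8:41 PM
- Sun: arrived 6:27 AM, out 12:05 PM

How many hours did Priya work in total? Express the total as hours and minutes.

Fri: 10:34 AM–5:32 PM = 6 h 58 min; less 30 min break → 6 h 28 min
Sat: 10:56 AM–8:41 PM = 9 h 45 min; less 30 min break → 9 h 15 min
Sun: 6:27 AM–12:05 PM = 5 h 38 min; less 30 min break → 5 h 8 min
Total: 6 h 28 min + 9 h 15 min + 5 h 8 min = 20 h 51 min.

20 h 51 min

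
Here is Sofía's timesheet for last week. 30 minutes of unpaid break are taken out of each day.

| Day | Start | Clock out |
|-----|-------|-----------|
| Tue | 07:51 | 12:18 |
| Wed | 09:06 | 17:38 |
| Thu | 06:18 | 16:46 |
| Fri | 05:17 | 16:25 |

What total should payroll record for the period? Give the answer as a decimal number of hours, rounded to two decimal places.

Tue: 07:51–12:18 = 4 h 27 min; less 30 min break → 3 h 57 min
Wed: 09:06–17:38 = 8 h 32 min; less 30 min break → 8 h 2 min
Thu: 06:18–16:46 = 10 h 28 min; less 30 min break → 9 h 58 min
Fri: 05:17–16:25 = 11 h 8 min; less 30 min break → 10 h 38 min
Total: 3 h 57 min + 8 h 2 min + 9 h 58 min + 10 h 38 min = 32 h 35 min.

32.58 hours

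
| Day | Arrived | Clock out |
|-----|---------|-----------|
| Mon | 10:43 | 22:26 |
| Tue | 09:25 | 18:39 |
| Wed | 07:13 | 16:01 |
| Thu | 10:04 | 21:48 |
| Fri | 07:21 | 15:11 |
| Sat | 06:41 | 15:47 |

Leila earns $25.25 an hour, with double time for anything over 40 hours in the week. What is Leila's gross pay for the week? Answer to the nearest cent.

Mon: 10:43–22:26 = 11 h 43 min
Tue: 09:25–18:39 = 9 h 14 min
Wed: 07:13–16:01 = 8 h 48 min
Thu: 10:04–21:48 = 11 h 44 min
Fri: 07:21–15:11 = 7 h 50 min
Sat: 06:41–15:47 = 9 h 6 min
Total worked: 58 h 25 min = 3505 min.
Regular 40 h 0 min = 2400 min at $25.25/h; overtime 18 h 25 min = 1105 min at $50.50/h.
Pay = (2400 × $25.25 + 1105 × $50.50) ÷ 60 = $1940.04.

$1940.04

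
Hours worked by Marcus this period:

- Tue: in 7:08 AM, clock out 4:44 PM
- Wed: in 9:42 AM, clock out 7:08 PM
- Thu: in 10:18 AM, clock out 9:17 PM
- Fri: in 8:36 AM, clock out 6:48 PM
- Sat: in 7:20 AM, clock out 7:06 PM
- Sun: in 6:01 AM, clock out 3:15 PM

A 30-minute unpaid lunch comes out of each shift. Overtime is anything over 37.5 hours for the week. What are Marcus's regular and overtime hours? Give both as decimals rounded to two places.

Regular 37.50 hours, overtime 20.72 hours

Tue: 7:08 AM–4:44 PM = 9 h 36 min; less 30 min break → 9 h 6 min
Wed: 9:42 AM–7:08 PM = 9 h 26 min; less 30 min break → 8 h 56 min
Thu: 10:18 AM–9:17 PM = 10 h 59 min; less 30 min break → 10 h 29 min
Fri: 8:36 AM–6:48 PM = 10 h 12 min; less 30 min break → 9 h 42 min
Sat: 7:20 AM–7:06 PM = 11 h 46 min; less 30 min break → 11 h 16 min
Sun: 6:01 AM–3:15 PM = 9 h 14 min; less 30 min break → 8 h 44 min
Total worked: 58 h 13 min = 58.22 h.
Threshold 37.5 h → overtime 20 h 43 min, regular 37 h 30 min.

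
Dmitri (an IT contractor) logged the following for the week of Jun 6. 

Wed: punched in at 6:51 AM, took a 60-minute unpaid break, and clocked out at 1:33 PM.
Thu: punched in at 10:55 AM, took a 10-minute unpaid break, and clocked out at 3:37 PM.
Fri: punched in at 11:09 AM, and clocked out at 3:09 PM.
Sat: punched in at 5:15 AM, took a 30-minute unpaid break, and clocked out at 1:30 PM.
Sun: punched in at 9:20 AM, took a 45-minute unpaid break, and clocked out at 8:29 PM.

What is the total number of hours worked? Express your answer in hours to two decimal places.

Wed: 6:51 AM–1:33 PM = 6 h 42 min; less 60 min break → 5 h 42 min
Thu: 10:55 AM–3:37 PM = 4 h 42 min; less 10 min break → 4 h 32 min
Fri: 11:09 AM–3:09 PM = 4 h 0 min
Sat: 5:15 AM–1:30 PM = 8 h 15 min; less 30 min break → 7 h 45 min
Sun: 9:20 AM–8:29 PM = 11 h 9 min; less 45 min break → 10 h 24 min
Total: 5 h 42 min + 4 h 32 min + 4 h 0 min + 7 h 45 min + 10 h 24 min = 32 h 23 min.

32.38 hours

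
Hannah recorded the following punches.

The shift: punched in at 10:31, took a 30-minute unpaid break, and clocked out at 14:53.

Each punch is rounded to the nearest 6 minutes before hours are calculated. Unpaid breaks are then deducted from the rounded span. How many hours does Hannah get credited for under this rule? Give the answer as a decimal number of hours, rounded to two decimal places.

The shift: in 10:31→10:30, out 14:53→14:54; 4 h 24 min − 30 min = 3 h 54 min

3.90 hours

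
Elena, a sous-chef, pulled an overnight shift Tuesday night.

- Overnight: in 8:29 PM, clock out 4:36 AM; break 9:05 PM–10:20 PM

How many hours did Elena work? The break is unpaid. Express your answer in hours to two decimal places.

Overnight: 8:29 PM → midnight = 3 h 31 min; midnight → 4:36 AM = 4 h 36 min; span 8 h 7 min; less 75 min break → 6 h 52 min

6.87 hours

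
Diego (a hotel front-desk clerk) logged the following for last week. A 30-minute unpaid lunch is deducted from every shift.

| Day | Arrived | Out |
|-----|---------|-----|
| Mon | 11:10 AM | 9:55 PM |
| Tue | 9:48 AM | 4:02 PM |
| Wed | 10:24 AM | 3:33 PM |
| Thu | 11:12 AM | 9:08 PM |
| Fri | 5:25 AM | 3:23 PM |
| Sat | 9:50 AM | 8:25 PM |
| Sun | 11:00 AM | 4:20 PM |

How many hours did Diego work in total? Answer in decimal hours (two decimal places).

Mon: 11:10 AM–9:55 PM = 10 h 45 min; less 30 min break → 10 h 15 min
Tue: 9:48 AM–4:02 PM = 6 h 14 min; less 30 min break → 5 h 44 min
Wed: 10:24 AM–3:33 PM = 5 h 9 min; less 30 min break → 4 h 39 min
Thu: 11:12 AM–9:08 PM = 9 h 56 min; less 30 min break → 9 h 26 min
Fri: 5:25 AM–3:23 PM = 9 h 58 min; less 30 min break → 9 h 28 min
Sat: 9:50 AM–8:25 PM = 10 h 35 min; less 30 min break → 10 h 5 min
Sun: 11:00 AM–4:20 PM = 5 h 20 min; less 30 min break → 4 h 50 min
Total: 10 h 15 min + 5 h 44 min + 4 h 39 min + 9 h 26 min + 9 h 28 min + 10 h 5 min + 4 h 50 min = 54 h 27 min.

54.45 hours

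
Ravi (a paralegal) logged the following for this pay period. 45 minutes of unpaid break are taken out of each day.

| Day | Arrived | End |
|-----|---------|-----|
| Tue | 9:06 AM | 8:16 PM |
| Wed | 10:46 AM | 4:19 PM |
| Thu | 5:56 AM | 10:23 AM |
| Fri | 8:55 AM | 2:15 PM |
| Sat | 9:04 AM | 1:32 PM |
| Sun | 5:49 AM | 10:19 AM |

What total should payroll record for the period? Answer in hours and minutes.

30 h 58 min

Tue: 9:06 AM–8:16 PM = 11 h 10 min; less 45 min break → 10 h 25 min
Wed: 10:46 AM–4:19 PM = 5 h 33 min; less 45 min break → 4 h 48 min
Thu: 5:56 AM–10:23 AM = 4 h 27 min; less 45 min break → 3 h 42 min
Fri: 8:55 AM–2:15 PM = 5 h 20 min; less 45 min break → 4 h 35 min
Sat: 9:04 AM–1:32 PM = 4 h 28 min; less 45 min break → 3 h 43 min
Sun: 5:49 AM–10:19 AM = 4 h 30 min; less 45 min break → 3 h 45 min
Total: 10 h 25 min + 4 h 48 min + 3 h 42 min + 4 h 35 min + 3 h 43 min + 3 h 45 min = 30 h 58 min.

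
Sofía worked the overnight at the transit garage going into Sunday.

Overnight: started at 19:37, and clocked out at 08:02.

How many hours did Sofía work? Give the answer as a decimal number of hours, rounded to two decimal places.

12.42 hours

Overnight: 19:37 → midnight = 4 h 23 min; midnight → 08:02 = 8 h 2 min; span 12 h 25 min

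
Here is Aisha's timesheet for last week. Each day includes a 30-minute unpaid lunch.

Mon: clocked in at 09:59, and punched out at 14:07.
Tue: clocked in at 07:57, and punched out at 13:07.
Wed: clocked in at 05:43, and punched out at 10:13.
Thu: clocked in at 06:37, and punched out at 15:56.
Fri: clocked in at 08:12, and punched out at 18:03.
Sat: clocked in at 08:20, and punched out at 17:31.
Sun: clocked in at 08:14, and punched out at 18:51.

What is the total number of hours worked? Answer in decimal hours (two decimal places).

49.27 hours

Mon: 09:59–14:07 = 4 h 8 min; less 30 min break → 3 h 38 min
Tue: 07:57–13:07 = 5 h 10 min; less 30 min break → 4 h 40 min
Wed: 05:43–10:13 = 4 h 30 min; less 30 min break → 4 h 0 min
Thu: 06:37–15:56 = 9 h 19 min; less 30 min break → 8 h 49 min
Fri: 08:12–18:03 = 9 h 51 min; less 30 min break → 9 h 21 min
Sat: 08:20–17:31 = 9 h 11 min; less 30 min break → 8 h 41 min
Sun: 08:14–18:51 = 10 h 37 min; less 30 min break → 10 h 7 min
Total: 3 h 38 min + 4 h 40 min + 4 h 0 min + 8 h 49 min + 9 h 21 min + 8 h 41 min + 10 h 7 min = 49 h 16 min.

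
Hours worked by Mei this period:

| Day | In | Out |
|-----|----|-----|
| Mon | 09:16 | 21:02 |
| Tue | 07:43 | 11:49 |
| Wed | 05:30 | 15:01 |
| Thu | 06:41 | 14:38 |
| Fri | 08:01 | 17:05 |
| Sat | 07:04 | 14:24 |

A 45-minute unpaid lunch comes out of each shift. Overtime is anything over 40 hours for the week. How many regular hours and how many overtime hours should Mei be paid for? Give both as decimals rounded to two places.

Regular 40.00 hours, overtime 5.23 hours

Mon: 09:16–21:02 = 11 h 46 min; less 45 min break → 11 h 1 min
Tue: 07:43–11:49 = 4 h 6 min; less 45 min break → 3 h 21 min
Wed: 05:30–15:01 = 9 h 31 min; less 45 min break → 8 h 46 min
Thu: 06:41–14:38 = 7 h 57 min; less 45 min break → 7 h 12 min
Fri: 08:01–17:05 = 9 h 4 min; less 45 min break → 8 h 19 min
Sat: 07:04–14:24 = 7 h 20 min; less 45 min break → 6 h 35 min
Total worked: 45 h 14 min = 45.23 h.
Threshold 40 h → overtime 5 h 14 min, regular 40 h 0 min.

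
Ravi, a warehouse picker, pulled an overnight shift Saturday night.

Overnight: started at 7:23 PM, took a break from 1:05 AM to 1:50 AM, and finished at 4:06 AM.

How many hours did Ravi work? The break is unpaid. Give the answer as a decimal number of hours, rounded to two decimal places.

7.97 hours

Overnight: 7:23 PM → midnight = 4 h 37 min; midnight → 4:06 AM = 4 h 6 min; span 8 h 43 min; less 45 min break → 7 h 58 min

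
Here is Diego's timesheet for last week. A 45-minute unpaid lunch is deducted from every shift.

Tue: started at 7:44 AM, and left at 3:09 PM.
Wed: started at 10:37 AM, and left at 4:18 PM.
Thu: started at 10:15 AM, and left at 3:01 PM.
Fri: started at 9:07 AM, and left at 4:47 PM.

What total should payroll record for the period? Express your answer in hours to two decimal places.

Tue: 7:44 AM–3:09 PM = 7 h 25 min; less 45 min break → 6 h 40 min
Wed: 10:37 AM–4:18 PM = 5 h 41 min; less 45 min break → 4 h 56 min
Thu: 10:15 AM–3:01 PM = 4 h 46 min; less 45 min break → 4 h 1 min
Fri: 9:07 AM–4:47 PM = 7 h 40 min; less 45 min break → 6 h 55 min
Total: 6 h 40 min + 4 h 56 min + 4 h 1 min + 6 h 55 min = 22 h 32 min.

22.53 hours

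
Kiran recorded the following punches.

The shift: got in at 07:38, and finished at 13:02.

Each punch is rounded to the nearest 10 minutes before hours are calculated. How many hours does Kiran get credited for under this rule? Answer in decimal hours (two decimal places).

The shift: in 07:38→07:40, out 13:02→13:00; 5 h 20 min

5.33 hours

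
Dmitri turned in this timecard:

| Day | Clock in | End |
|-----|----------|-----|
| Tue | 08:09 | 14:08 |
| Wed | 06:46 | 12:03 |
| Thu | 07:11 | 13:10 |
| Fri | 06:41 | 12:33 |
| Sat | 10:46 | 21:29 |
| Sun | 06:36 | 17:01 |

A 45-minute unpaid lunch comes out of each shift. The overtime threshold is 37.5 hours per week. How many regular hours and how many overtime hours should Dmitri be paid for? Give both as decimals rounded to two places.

Tue: 08:09–14:08 = 5 h 59 min; less 45 min break → 5 h 14 min
Wed: 06:46–12:03 = 5 h 17 min; less 45 min break → 4 h 32 min
Thu: 07:11–13:10 = 5 h 59 min; less 45 min break → 5 h 14 min
Fri: 06:41–12:33 = 5 h 52 min; less 45 min break → 5 h 7 min
Sat: 10:46–21:29 = 10 h 43 min; less 45 min break → 9 h 58 min
Sun: 06:36–17:01 = 10 h 25 min; less 45 min break → 9 h 40 min
Total worked: 39 h 45 min = 39.75 h.
Threshold 37.5 h → overtime 2 h 15 min, regular 37 h 30 min.

Regular 37.50 hours, overtime 2.25 hours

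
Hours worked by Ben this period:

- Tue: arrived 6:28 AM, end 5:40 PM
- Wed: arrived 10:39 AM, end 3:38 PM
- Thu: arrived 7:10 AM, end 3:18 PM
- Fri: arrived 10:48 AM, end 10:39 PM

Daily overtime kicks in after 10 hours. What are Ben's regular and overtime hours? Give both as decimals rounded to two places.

Tue: 6:28 AM–5:40 PM = 11 h 12 min
Wed: 10:39 AM–3:38 PM = 4 h 59 min
Thu: 7:10 AM–3:18 PM = 8 h 8 min
Fri: 10:48 AM–10:39 PM = 11 h 51 min
Tue reg 10 h 0 min / OT 1 h 12 min; Wed reg 4 h 59 min / OT 0 h 0 min; Thu reg 8 h 8 min / OT 0 h 0 min; Fri reg 10 h 0 min / OT 1 h 51 min.
Totals: regular 33 h 7 min, overtime 3 h 3 min.

Regular 33.12 hours, overtime 3.05 hours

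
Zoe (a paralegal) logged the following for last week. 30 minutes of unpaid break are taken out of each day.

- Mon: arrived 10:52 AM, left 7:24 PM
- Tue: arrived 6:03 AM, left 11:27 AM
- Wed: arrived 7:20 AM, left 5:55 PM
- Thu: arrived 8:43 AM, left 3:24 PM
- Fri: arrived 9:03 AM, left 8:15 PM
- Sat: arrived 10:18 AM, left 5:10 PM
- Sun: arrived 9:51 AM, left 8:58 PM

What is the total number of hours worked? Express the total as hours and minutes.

Mon: 10:52 AM–7:24 PM = 8 h 32 min; less 30 min break → 8 h 2 min
Tue: 6:03 AM–11:27 AM = 5 h 24 min; less 30 min break → 4 h 54 min
Wed: 7:20 AM–5:55 PM = 10 h 35 min; less 30 min break → 10 h 5 min
Thu: 8:43 AM–3:24 PM = 6 h 41 min; less 30 min break → 6 h 11 min
Fri: 9:03 AM–8:15 PM = 11 h 12 min; less 30 min break → 10 h 42 min
Sat: 10:18 AM–5:10 PM = 6 h 52 min; less 30 min break → 6 h 22 min
Sun: 9:51 AM–8:58 PM = 11 h 7 min; less 30 min break → 10 h 37 min
Total: 8 h 2 min + 4 h 54 min + 10 h 5 min + 6 h 11 min + 10 h 42 min + 6 h 22 min + 10 h 37 min = 56 h 53 min.

56 h 53 min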